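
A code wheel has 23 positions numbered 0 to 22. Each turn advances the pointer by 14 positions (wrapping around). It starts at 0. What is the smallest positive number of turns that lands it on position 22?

The inverse of 14 mod 23 is 5 (since 14·5 = 70 ≡ 1).
So x ≡ 5·22 = 110 ≡ 18 (mod 23).

18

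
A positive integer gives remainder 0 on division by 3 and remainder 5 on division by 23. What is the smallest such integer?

51

x ≡ 0 (mod 3) gives x ∈ {0, 3, 6, 9, 12, 15, 18, 21, …}.
The first of these with x mod 23 = 5 is 51.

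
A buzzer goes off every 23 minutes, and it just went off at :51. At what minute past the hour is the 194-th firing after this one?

194·23 = 4462.
4462 mod 60 = 22 (since 74·60 = 4440).
(51 + 22) mod 60 = 13.

13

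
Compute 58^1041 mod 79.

58

Successive squares of 58 mod 79: 58^1≡58, 58^2≡46, 58^4≡62, 58^8≡52, 58^16≡18, 58^32≡8, 58^64≡64, 58^128≡67, 58^256≡65, 58^512≡38, 58^1024≡22.
Since 1041 = 1 + 16 + 1024 in binary, 58^1041 ≡ 58·18·22 ≡ 58 (mod 79).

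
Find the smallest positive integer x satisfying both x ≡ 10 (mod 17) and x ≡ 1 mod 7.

78

x ≡ 1 (mod 7) gives x ∈ {1, 8, 15, 22, 29, 36, 43, 50, …}.
The first of these with x mod 17 = 10 is 78.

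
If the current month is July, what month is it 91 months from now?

February

91 mod 12 = 7 (since 7·12 = 84).
July + 7 months → February.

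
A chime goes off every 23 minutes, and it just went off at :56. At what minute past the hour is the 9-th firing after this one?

23

9·23 = 207.
Dividing 207 by 60 gives quotient 3 and remainder 27.
(56 + 27) mod 60 = 23.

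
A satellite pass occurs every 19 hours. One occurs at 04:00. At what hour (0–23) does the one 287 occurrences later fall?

9

287·19 = 5453.
Dividing 5453 by 24 gives quotient 227 and remainder 5.
(4 + 5) mod 24 = 9.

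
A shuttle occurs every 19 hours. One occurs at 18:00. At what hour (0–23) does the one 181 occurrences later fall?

181·19 = 3439.
3439 − 143·24 = 7, so 3439 ≡ 7 (mod 24).
(18 + 7) mod 24 = 1.

1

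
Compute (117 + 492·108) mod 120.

492·108 = 53136.
53136 = 442·120 + 96, so 53136 mod 120 = 96.
(117 + 96) mod 120 = 93.

93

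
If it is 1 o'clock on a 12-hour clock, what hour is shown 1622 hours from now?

3

1622 − 135·12 = 2, so 1622 ≡ 2 (mod 12).
1 + 2 → 3 on a 12-hour dial.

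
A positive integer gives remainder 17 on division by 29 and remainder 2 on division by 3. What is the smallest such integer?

17

x ≡ 2 (mod 3) gives x ∈ {2, 5, 8, 11, 14, 17}.
The first of these with x mod 29 = 17 is 17.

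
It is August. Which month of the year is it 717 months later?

717 mod 12 = 9 (since 59·12 = 708).
August + 9 months → May.

May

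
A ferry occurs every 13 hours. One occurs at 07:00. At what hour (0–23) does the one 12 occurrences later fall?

19

12·13 = 156.
156 = 6·24 + 12, so 156 mod 24 = 12.
(7 + 12) mod 24 = 19.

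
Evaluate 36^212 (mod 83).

Square-and-reduce mod 83: 36^1≡36, 36^2≡51, 36^4≡28, 36^8≡37, 36^16≡41, 36^32≡21, 36^64≡26, 36^128≡12.
Since 212 = 4 + 16 + 64 + 128 in binary, 36^212 ≡ 28·41·26·12 ≡ 31 (mod 83).

31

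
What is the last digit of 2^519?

Powers of 2 mod 10 repeat with period 4: 2, 4, 8, 6.
519 mod 4 = 3, so the last digit matches 2^3 = 8.

8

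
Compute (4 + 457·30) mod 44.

457·30 = 13710.
13710 mod 44 = 26 (since 311·44 = 13684).
(4 + 26) mod 44 = 30.

30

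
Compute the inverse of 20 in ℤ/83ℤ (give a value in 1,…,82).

20·54 = 1080 = 13·83 + 1, so 20⁻¹ ≡ 54 (mod 83).

54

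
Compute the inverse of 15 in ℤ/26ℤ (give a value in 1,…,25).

7

15·7 = 105 = 4·26 + 1, so 15⁻¹ ≡ 7 (mod 26).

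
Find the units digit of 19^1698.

The units digit of 19^n cycles with period 2: 9, 1, …
1698 mod 2 = 0, so the last digit matches 9^2 = 1.

1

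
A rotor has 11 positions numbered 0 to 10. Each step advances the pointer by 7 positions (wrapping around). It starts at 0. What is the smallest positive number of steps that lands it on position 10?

3

The inverse of 7 mod 11 is 8 (since 7·8 = 56 ≡ 1).
So x ≡ 8·10 = 80 ≡ 3 (mod 11).
Check: 7·3 = 21 = 1·11 + 10.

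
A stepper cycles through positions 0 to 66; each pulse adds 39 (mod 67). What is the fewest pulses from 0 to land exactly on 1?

67 = 1·39 + 28
39 = 1·28 + 11
28 = 2·11 + 6
11 = 1·6 + 5
6 = 1·5 + 1
5 = 5·1 + 0
Back-substituting gives 39·55 ≡ 1 (mod 67).

55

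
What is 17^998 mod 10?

Powers of 7 mod 10 repeat with period 4: 7, 9, 3, 1.
998 leaves remainder 2 on division by 4, so 17^998 ends in 9.

9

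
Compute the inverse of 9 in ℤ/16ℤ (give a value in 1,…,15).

9·9 = 81 = 5·16 + 1, so 9⁻¹ ≡ 9 (mod 16).

9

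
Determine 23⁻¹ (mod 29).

29 = 1·23 + 6
23 = 3·6 + 5
6 = 1·5 + 1
5 = 5·1 + 0
Back-substituting gives 23·24 ≡ 1 (mod 29).

24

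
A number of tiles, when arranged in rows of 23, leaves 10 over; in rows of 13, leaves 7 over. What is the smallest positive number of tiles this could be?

Since 13·16 ≡ 1 (mod 23), take x = 7 + 13·((10−7)·16 mod 23) = 7 + 13·2 = 33.
Check: 33 mod 23 = 10, 33 mod 13 = 7.

33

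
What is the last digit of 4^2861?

4

The units digit of 4^n cycles with period 2: 4, 6, …
2861 leaves remainder 1 on division by 2, so 4^2861 ends in 4.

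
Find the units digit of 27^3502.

9

Last digits of 7^n: 7, 9, 3, 1 (period 4).
3502 leaves remainder 2 on division by 4, so 27^3502 ends in 9.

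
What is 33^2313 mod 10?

The units digit of 33^n cycles with period 4: 3, 9, 7, 1, …
2313 mod 4 = 1, so the last digit matches 3^1 = 3.

3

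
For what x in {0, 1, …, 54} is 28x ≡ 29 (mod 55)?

3

The inverse of 28 mod 55 is 2 (since 28·2 = 56 ≡ 1).
Multiplying both sides by 2: x ≡ 2·29 = 58 ≡ 3 (mod 55).
Check: 28·3 = 84 = 1·55 + 29.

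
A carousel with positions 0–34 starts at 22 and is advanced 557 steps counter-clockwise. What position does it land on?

557 mod 35 = 32 (since 15·35 = 525).
(22 − 32) mod 35 = 25.

25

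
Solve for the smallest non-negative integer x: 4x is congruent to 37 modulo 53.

The inverse of 4 mod 53 is 40 (since 4·40 = 160 ≡ 1).
Multiplying both sides by 40: x ≡ 40·37 = 1480 ≡ 49 (mod 53).

49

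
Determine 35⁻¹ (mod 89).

28

35·28 = 980 = 11·89 + 1, so 35⁻¹ ≡ 28 (mod 89).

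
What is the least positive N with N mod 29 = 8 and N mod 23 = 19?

617

Since 23·24 ≡ 1 (mod 29), take x = 19 + 23·((8−19)·24 mod 29) = 19 + 23·26 = 617.
Check: 617 mod 29 = 8, 617 mod 23 = 19.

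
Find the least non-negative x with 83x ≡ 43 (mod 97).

83⁻¹ ≡ 90 (mod 97) because 83·90 = 7470 = 77·97 + 1.
So x ≡ 90·43 = 3870 ≡ 87 (mod 97).

87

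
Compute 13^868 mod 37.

34

Square-and-reduce mod 37: 13^1≡13, 13^2≡21, 13^4≡34, 13^8≡9, 13^16≡7, 13^32≡12, 13^64≡33, 13^128≡16, 13^256≡34, 13^512≡9.
868 = 4 + 32 + 64 + 256 + 512, so 13^868 ≡ 34·12·33·34·9 ≡ 34 (mod 37).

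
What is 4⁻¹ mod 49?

49 = 12·4 + 1
4 = 4·1 + 0
Back-substituting gives 4·37 ≡ 1 (mod 49).

37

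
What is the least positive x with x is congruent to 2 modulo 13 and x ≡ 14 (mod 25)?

314

x ≡ 2 (mod 13) gives x ∈ {2, 15, 28, 41, 54, 67, 80, 93, …}.
The first of these with x mod 25 = 14 is 314.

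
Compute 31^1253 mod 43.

36

By repeated squaring mod 43: 31^1≡31, 31^2≡15, 31^4≡10, 31^8≡14, 31^16≡24, 31^32≡17, 31^64≡31, 31^128≡15, 31^256≡10, 31^512≡14, 31^1024≡24.
1253 = 1 + 4 + 32 + 64 + 128 + 1024, so 31^1253 ≡ 31·10·17·31·15·24 ≡ 36 (mod 43).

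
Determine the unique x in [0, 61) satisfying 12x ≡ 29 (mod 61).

38

12⁻¹ ≡ 56 (mod 61) because 12·56 = 672 = 11·61 + 1.
So x ≡ 56·29 = 1624 ≡ 38 (mod 61).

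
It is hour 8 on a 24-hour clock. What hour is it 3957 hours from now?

5

3957 − 164·24 = 21, so 3957 ≡ 21 (mod 24).
(8 + 21) mod 24 = 5.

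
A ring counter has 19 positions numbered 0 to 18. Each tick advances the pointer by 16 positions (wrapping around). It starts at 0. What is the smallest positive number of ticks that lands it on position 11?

9

The inverse of 16 mod 19 is 6 (since 16·6 = 96 ≡ 1).
Multiplying both sides by 6: x ≡ 6·11 = 66 ≡ 9 (mod 19).
Check: 16·9 = 144 = 7·19 + 11.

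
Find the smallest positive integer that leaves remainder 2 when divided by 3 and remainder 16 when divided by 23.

62

x ≡ 2 (mod 3) gives x ∈ {2, 5, 8, 11, 14, 17, 20, 23, …}.
The first of these with x mod 23 = 16 is 62.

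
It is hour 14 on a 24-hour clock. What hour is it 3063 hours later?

5

3063 = 127·24 + 15, so 3063 mod 24 = 15.
(14 + 15) mod 24 = 5.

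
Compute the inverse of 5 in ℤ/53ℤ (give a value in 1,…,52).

53 = 10·5 + 3
5 = 1·3 + 2
3 = 1·2 + 1
2 = 2·1 + 0
Back-substituting gives 5·32 ≡ 1 (mod 53).

32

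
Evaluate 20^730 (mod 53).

By repeated squaring mod 53: 20^1≡20, 20^2≡29, 20^4≡46, 20^8≡49, 20^16≡16, 20^32≡44, 20^64≡28, 20^128≡42, 20^256≡15, 20^512≡13.
Since 730 = 2 + 8 + 16 + 64 + 128 + 512 in binary, 20^730 ≡ 29·49·16·28·42·13 ≡ 29 (mod 53).

29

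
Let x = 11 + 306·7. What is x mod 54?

306·7 = 2142.
2142 = 39·54 + 36, so 2142 mod 54 = 36.
(11 + 36) mod 54 = 47.

47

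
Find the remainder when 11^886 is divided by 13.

10

Successive squares of 11 mod 13: 11^1≡11, 11^2≡4, 11^4≡3, 11^8≡9, 11^16≡3, 11^32≡9, 11^64≡3, 11^128≡9, 11^256≡3, 11^512≡9.
886 = 2 + 4 + 16 + 32 + 64 + 256 + 512, so 11^886 ≡ 4·3·3·9·3·3·9 ≡ 10 (mod 13).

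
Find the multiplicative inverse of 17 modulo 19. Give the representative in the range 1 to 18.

19 = 1·17 + 2
17 = 8·2 + 1
2 = 2·1 + 0
Back-substituting gives 17·9 ≡ 1 (mod 19).

9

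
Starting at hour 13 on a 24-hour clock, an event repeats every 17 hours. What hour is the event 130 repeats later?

15

130·17 = 2210.
2210 mod 24 = 2 (since 92·24 = 2208).
(13 + 2) mod 24 = 15.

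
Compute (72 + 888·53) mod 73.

888·53 = 47064.
47064 = 644·73 + 52, so 47064 mod 73 = 52.
(72 + 52) mod 73 = 51.

51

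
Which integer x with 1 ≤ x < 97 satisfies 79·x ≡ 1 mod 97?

79·70 = 5530 = 57·97 + 1, so 79⁻¹ ≡ 70 (mod 97).

70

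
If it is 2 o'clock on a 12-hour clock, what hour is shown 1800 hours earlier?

2

1800 mod 12 = 0 (since 150·12 = 1800).
2 − 0 → 2 on a 12-hour dial.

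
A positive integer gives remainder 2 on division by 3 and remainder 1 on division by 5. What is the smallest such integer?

x ≡ 2 (mod 3) gives x ∈ {2, 5, 8, 11}.
The first of these with x mod 5 = 1 is 11.

11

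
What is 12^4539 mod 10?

8

Last digits of 2^n: 2, 4, 8, 6 (period 4).
4539 mod 4 = 3, so the last digit matches 2^3 = 8.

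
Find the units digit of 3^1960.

1

Last digits of 3^n: 3, 9, 7, 1 (period 4).
1960 mod 4 = 0, so the last digit matches 3^4 = 1.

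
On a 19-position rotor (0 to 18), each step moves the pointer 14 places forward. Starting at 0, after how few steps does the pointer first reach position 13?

5

14⁻¹ ≡ 15 (mod 19) because 14·15 = 210 = 11·19 + 1.
So x ≡ 15·13 = 195 ≡ 5 (mod 19).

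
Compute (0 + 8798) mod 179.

27

8798 = 49·179 + 27, so 8798 mod 179 = 27.
(0 + 27) mod 179 = 27.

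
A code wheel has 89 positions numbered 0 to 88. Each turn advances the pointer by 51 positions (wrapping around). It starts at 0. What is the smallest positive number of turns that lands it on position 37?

81

The inverse of 51 mod 89 is 7 (since 51·7 = 357 ≡ 1).
So x ≡ 7·37 = 259 ≡ 81 (mod 89).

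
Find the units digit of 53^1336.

The units digit of 53^n cycles with period 4: 3, 9, 7, 1, …
1336 mod 4 = 0, so the last digit matches 3^4 = 1.

1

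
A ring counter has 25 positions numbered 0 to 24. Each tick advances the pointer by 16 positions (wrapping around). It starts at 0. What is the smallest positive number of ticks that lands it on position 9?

24

The inverse of 16 mod 25 is 11 (since 16·11 = 176 ≡ 1).
So x ≡ 11·9 = 99 ≡ 24 (mod 25).
Check: 16·24 = 384 = 15·25 + 9.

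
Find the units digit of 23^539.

7

Last digits of 3^n: 3, 9, 7, 1 (period 4).
539 leaves remainder 3 on division by 4, so 23^539 ends in 7.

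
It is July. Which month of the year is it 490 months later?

Dividing 490 by 12 gives quotient 40 and remainder 10.
July + 10 months → May.

May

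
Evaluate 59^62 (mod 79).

50

Successive squares of 59 mod 79: 59^1≡59, 59^2≡5, 59^4≡25, 59^8≡72, 59^16≡49, 59^32≡31.
Since 62 = 2 + 4 + 8 + 16 + 32 in binary, 59^62 ≡ 5·25·72·49·31 ≡ 50 (mod 79).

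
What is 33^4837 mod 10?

3

Last digits of 3^n: 3, 9, 7, 1 (period 4).
4837 mod 4 = 1, so the last digit matches 3^1 = 3.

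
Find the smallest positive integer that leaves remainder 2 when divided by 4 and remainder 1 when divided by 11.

34

x ≡ 2 (mod 4) gives x ∈ {2, 6, 10, 14, 18, 22, 26, 30, …}.
The first of these with x mod 11 = 1 is 34.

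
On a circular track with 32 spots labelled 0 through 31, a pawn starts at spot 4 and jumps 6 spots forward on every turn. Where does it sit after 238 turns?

24

238·6 = 1428.
Dividing 1428 by 32 gives quotient 44 and remainder 20.
(4 + 20) mod 32 = 24.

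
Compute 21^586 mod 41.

25

Square-and-reduce mod 41: 21^1≡21, 21^2≡31, 21^4≡18, 21^8≡37, 21^16≡16, 21^32≡10, 21^64≡18, 21^128≡37, 21^256≡16, 21^512≡10.
Since 586 = 2 + 8 + 64 + 512 in binary, 21^586 ≡ 31·37·18·10 ≡ 25 (mod 41).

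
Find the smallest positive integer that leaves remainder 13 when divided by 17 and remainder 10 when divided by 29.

Since 29·10 ≡ 1 (mod 17), take x = 10 + 29·((13−10)·10 mod 17) = 10 + 29·13 = 387.
Check: 387 mod 17 = 13, 387 mod 29 = 10.

387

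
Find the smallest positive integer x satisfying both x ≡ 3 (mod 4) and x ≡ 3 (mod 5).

3

x ≡ 3 (mod 4) gives x ∈ {3}.
The first of these with x mod 5 = 3 is 3.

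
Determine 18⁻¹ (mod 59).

18·23 = 414 = 7·59 + 1, so 18⁻¹ ≡ 23 (mod 59).

23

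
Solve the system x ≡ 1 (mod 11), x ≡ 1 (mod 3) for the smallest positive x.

1

x ≡ 1 (mod 3) gives x ∈ {1}.
The first of these with x mod 11 = 1 is 1.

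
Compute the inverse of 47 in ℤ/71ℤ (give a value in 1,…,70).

71 = 1·47 + 24
47 = 1·24 + 23
24 = 1·23 + 1
23 = 23·1 + 0
Back-substituting gives 47·68 ≡ 1 (mod 71).

68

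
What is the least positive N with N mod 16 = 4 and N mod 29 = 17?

x ≡ 4 (mod 16) gives x ∈ {4, 20, 36, 52, 68, 84, 100, 116, …}.
The first of these with x mod 29 = 17 is 452.

452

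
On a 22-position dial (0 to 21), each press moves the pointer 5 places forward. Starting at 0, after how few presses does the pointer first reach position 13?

7

5⁻¹ ≡ 9 (mod 22) because 5·9 = 45 = 2·22 + 1.
Multiplying both sides by 9: x ≡ 9·13 = 117 ≡ 7 (mod 22).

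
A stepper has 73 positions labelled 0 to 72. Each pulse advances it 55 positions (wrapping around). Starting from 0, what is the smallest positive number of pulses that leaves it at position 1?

4

55·4 = 220 = 3·73 + 1, so 55⁻¹ ≡ 4 (mod 73).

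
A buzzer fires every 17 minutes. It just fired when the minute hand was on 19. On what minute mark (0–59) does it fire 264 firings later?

264·17 = 4488.
4488 mod 60 = 48 (since 74·60 = 4440).
(19 + 48) mod 60 = 7.

7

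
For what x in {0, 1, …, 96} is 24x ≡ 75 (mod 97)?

24⁻¹ ≡ 93 (mod 97) because 24·93 = 2232 = 23·97 + 1.
Multiplying both sides by 93: x ≡ 93·75 = 6975 ≡ 88 (mod 97).

88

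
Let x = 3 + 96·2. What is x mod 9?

6

96·2 = 192.
Dividing 192 by 9 gives quotient 21 and remainder 3.
(3 + 3) mod 9 = 6.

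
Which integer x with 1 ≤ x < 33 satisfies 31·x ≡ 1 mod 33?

31·16 = 496 = 15·33 + 1, so 31⁻¹ ≡ 16 (mod 33).

16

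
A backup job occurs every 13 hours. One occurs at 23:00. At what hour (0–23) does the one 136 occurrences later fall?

136·13 = 1768.
1768 − 73·24 = 16, so 1768 ≡ 16 (mod 24).
(23 + 16) mod 24 = 15.

15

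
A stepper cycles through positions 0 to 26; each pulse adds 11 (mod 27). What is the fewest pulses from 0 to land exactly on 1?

5

27 = 2·11 + 5
11 = 2·5 + 1
5 = 5·1 + 0
Back-substituting gives 11·5 ≡ 1 (mod 27).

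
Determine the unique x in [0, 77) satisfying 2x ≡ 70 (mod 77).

The inverse of 2 mod 77 is 39 (since 2·39 = 78 ≡ 1).
Multiplying both sides by 39: x ≡ 39·70 = 2730 ≡ 35 (mod 77).

35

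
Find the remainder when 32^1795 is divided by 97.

Square-and-reduce mod 97: 32^1≡32, 32^2≡54, 32^4≡6, 32^8≡36, 32^16≡35, 32^32≡61, 32^64≡35, 32^128≡61, 32^256≡35, 32^512≡61, 32^1024≡35.
Since 1795 = 1 + 2 + 256 + 512 + 1024 in binary, 32^1795 ≡ 32·54·35·61·35 ≡ 49 (mod 97).

49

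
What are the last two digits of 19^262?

Successive squares of 19 mod 100: 19^1≡19, 19^2≡61, 19^4≡21, 19^8≡41, 19^16≡81, 19^32≡61, 19^64≡21, 19^128≡41, 19^256≡81.
Since 262 = 2 + 4 + 256 in binary, 19^262 ≡ 61·21·81 ≡ 61 (mod 100).

61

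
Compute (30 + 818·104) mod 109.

82

818·104 = 85072.
85072 mod 109 = 52 (since 780·109 = 85020).
(30 + 52) mod 109 = 82.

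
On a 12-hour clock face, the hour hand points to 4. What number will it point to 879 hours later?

7

879 mod 12 = 3 (since 73·12 = 876).
4 + 3 → 7 on a 12-hour dial.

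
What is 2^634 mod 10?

Last digits of 2^n: 2, 4, 8, 6 (period 4).
634 leaves remainder 2 on division by 4, so 2^634 ends in 4.

4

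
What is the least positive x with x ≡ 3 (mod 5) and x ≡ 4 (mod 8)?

Since 8·2 ≡ 1 (mod 5), take x = 4 + 8·((3−4)·2 mod 5) = 4 + 8·3 = 28.
Check: 28 mod 5 = 3, 28 mod 8 = 4.

28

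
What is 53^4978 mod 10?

Powers of 3 mod 10 repeat with period 4: 3, 9, 7, 1.
4978 leaves remainder 2 on division by 4, so 53^4978 ends in 9.

9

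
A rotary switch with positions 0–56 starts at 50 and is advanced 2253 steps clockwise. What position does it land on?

2253 = 39·57 + 30, so 2253 mod 57 = 30.
(50 + 30) mod 57 = 23.

23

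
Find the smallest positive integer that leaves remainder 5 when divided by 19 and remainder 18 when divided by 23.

x ≡ 5 (mod 19) gives x ∈ {5, 24, 43, 62, 81, 100, 119, 138, …}.
The first of these with x mod 23 = 18 is 271.

271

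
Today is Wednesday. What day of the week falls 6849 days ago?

Sunday

Dividing 6849 by 7 gives quotient 978 and remainder 3.
Wednesday − 3 days → Sunday.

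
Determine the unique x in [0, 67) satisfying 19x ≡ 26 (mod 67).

19⁻¹ ≡ 60 (mod 67) because 19·60 = 1140 = 17·67 + 1.
Multiplying both sides by 60: x ≡ 60·26 = 1560 ≡ 19 (mod 67).
Check: 19·19 = 361 = 5·67 + 26.

19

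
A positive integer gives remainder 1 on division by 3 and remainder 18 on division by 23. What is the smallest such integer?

64

x ≡ 1 (mod 3) gives x ∈ {1, 4, 7, 10, 13, 16, 19, 22, …}.
The first of these with x mod 23 = 18 is 64.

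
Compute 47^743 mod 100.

Successive squares of 47 mod 100: 47^1≡47, 47^2≡9, 47^4≡81, 47^8≡61, 47^16≡21, 47^32≡41, 47^64≡81, 47^128≡61, 47^256≡21, 47^512≡41.
743 = 1 + 2 + 4 + 32 + 64 + 128 + 512, so 47^743 ≡ 47·9·81·41·81·61·41 ≡ 23 (mod 100).

23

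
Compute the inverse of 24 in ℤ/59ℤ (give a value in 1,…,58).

24·32 = 768 = 13·59 + 1, so 24⁻¹ ≡ 32 (mod 59).

32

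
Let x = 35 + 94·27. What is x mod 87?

50

94·27 = 2538.
2538 mod 87 = 15 (since 29·87 = 2523).
(35 + 15) mod 87 = 50.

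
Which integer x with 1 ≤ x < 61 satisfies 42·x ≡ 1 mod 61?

16

42·16 = 672 = 11·61 + 1, so 42⁻¹ ≡ 16 (mod 61).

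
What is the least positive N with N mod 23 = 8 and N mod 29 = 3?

583

Since 29·4 ≡ 1 (mod 23), take x = 3 + 29·((8−3)·4 mod 23) = 3 + 29·20 = 583.
Check: 583 mod 23 = 8, 583 mod 29 = 3.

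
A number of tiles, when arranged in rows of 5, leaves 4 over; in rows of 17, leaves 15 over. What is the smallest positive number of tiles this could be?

x ≡ 4 (mod 5) gives x ∈ {4, 9, 14, 19, 24, 29, 34, 39, …}.
The first of these with x mod 17 = 15 is 49.

49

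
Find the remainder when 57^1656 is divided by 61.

Successive squares of 57 mod 61: 57^1≡57, 57^2≡16, 57^4≡12, 57^8≡22, 57^16≡57, 57^32≡16, 57^64≡12, 57^128≡22, 57^256≡57, 57^512≡16, 57^1024≡12.
1656 = 8 + 16 + 32 + 64 + 512 + 1024, so 57^1656 ≡ 22·57·16·12·16·12 ≡ 9 (mod 61).

9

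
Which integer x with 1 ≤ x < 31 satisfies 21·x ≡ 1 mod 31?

31 = 1·21 + 10
21 = 2·10 + 1
10 = 10·1 + 0
Back-substituting gives 21·3 ≡ 1 (mod 31).

3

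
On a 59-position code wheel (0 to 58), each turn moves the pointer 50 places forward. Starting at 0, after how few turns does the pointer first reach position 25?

30

The inverse of 50 mod 59 is 13 (since 50·13 = 650 ≡ 1).
So x ≡ 13·25 = 325 ≡ 30 (mod 59).
Check: 50·30 = 1500 = 25·59 + 25.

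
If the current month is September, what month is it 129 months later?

June

129 − 10·12 = 9, so 129 ≡ 9 (mod 12).
September + 9 months → June.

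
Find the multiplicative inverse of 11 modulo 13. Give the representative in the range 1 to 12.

6

13 = 1·11 + 2
11 = 5·2 + 1
2 = 2·1 + 0
Back-substituting gives 11·6 ≡ 1 (mod 13).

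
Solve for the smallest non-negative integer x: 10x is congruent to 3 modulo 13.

10⁻¹ ≡ 4 (mod 13) because 10·4 = 40 = 3·13 + 1.
Multiplying both sides by 4: x ≡ 4·3 = 12 ≡ 12 (mod 13).
Check: 10·12 = 120 = 9·13 + 3.

12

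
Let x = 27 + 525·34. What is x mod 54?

525·34 = 17850.
17850 mod 54 = 30 (since 330·54 = 17820).
(27 + 30) mod 54 = 3.

3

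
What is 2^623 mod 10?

8

Last digits of 2^n: 2, 4, 8, 6 (period 4).
623 leaves remainder 3 on division by 4, so 2^623 ends in 8.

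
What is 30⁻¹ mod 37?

21

30·21 = 630 = 17·37 + 1, so 30⁻¹ ≡ 21 (mod 37).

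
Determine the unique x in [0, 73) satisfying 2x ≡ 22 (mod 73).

11

2⁻¹ ≡ 37 (mod 73) because 2·37 = 74 = 1·73 + 1.
Multiplying both sides by 37: x ≡ 37·22 = 814 ≡ 11 (mod 73).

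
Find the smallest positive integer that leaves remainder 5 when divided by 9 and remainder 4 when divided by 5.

x ≡ 4 (mod 5) gives x ∈ {4, 9, 14}.
The first of these with x mod 9 = 5 is 14.

14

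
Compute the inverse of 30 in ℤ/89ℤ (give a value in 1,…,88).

89 = 2·30 + 29
30 = 1·29 + 1
29 = 29·1 + 0
Back-substituting gives 30·3 ≡ 1 (mod 89).

3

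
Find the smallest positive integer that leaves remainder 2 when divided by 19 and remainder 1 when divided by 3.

40

x ≡ 1 (mod 3) gives x ∈ {1, 4, 7, 10, 13, 16, 19, 22, …}.
The first of these with x mod 19 = 2 is 40.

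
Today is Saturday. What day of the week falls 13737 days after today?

13737 = 1962·7 + 3, so 13737 mod 7 = 3.
Saturday + 3 days → Tuesday.

Tuesday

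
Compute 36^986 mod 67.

By repeated squaring mod 67: 36^1≡36, 36^2≡23, 36^4≡60, 36^8≡49, 36^16≡56, 36^32≡54, 36^64≡35, 36^128≡19, 36^256≡26, 36^512≡6.
Since 986 = 2 + 8 + 16 + 64 + 128 + 256 + 512 in binary, 36^986 ≡ 23·49·56·35·19·26·6 ≡ 19 (mod 67).

19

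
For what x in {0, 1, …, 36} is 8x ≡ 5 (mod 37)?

33

8⁻¹ ≡ 14 (mod 37) because 8·14 = 112 = 3·37 + 1.
Multiplying both sides by 14: x ≡ 14·5 = 70 ≡ 33 (mod 37).
Check: 8·33 = 264 = 7·37 + 5.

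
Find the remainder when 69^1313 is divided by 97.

69

Successive squares of 69 mod 97: 69^1≡69, 69^2≡8, 69^4≡64, 69^8≡22, 69^16≡96, 69^32≡1, 69^64≡1, 69^128≡1, 69^256≡1, 69^512≡1, 69^1024≡1.
1313 = 1 + 32 + 256 + 1024, so 69^1313 ≡ 69·1·1·1 ≡ 69 (mod 97).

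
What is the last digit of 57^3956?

1

Powers of 7 mod 10 repeat with period 4: 7, 9, 3, 1.
3956 mod 4 = 0, so the last digit matches 7^4 = 1.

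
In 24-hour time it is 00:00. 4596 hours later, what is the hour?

Dividing 4596 by 24 gives quotient 191 and remainder 12.
(0 + 12) mod 24 = 12.

12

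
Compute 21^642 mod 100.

By repeated squaring mod 100: 21^1≡21, 21^2≡41, 21^4≡81, 21^8≡61, 21^16≡21, 21^32≡41, 21^64≡81, 21^128≡61, 21^256≡21, 21^512≡41.
642 = 2 + 128 + 512, so 21^642 ≡ 41·61·41 ≡ 41 (mod 100).

41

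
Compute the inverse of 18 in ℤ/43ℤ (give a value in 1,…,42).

43 = 2·18 + 7
18 = 2·7 + 4
7 = 1·4 + 3
4 = 1·3 + 1
3 = 3·1 + 0
Back-substituting gives 18·12 ≡ 1 (mod 43).

12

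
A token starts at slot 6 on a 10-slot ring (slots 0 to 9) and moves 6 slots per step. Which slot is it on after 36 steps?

2

36·6 = 216.
Dividing 216 by 10 gives quotient 21 and remainder 6.
(6 + 6) mod 10 = 2.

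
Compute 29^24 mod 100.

81

By repeated squaring mod 100: 29^1≡29, 29^2≡41, 29^4≡81, 29^8≡61, 29^16≡21.
Since 24 = 8 + 16 in binary, 29^24 ≡ 61·21 ≡ 81 (mod 100).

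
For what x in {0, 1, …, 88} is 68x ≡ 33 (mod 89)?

68⁻¹ ≡ 72 (mod 89) because 68·72 = 4896 = 55·89 + 1.
So x ≡ 72·33 = 2376 ≡ 62 (mod 89).

62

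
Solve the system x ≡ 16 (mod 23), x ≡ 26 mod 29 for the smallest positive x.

x ≡ 16 (mod 23) gives x ∈ {16, 39, 62, 85, 108, 131, 154, 177, …}.
The first of these with x mod 29 = 26 is 200.

200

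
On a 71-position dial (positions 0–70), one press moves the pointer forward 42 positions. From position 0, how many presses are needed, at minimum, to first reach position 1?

71 = 1·42 + 29
42 = 1·29 + 13
29 = 2·13 + 3
13 = 4·3 + 1
3 = 3·1 + 0
Back-substituting gives 42·22 ≡ 1 (mod 71).

22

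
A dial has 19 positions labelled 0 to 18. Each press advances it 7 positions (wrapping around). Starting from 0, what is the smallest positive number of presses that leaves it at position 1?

11

19 = 2·7 + 5
7 = 1·5 + 2
5 = 2·2 + 1
2 = 2·1 + 0
Back-substituting gives 7·11 ≡ 1 (mod 19).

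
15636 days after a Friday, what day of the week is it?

Wednesday

15636 − 2233·7 = 5, so 15636 ≡ 5 (mod 7).
Friday + 5 days → Wednesday.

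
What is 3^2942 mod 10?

The units digit of 3^n cycles with period 4: 3, 9, 7, 1, …
2942 leaves remainder 2 on division by 4, so 3^2942 ends in 9.

9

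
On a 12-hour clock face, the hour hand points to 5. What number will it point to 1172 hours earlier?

9

Dividing 1172 by 12 gives quotient 97 and remainder 8.
5 − 8 → 9 on a 12-hour dial.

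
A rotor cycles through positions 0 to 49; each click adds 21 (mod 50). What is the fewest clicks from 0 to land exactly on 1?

21·31 = 651 = 13·50 + 1, so 21⁻¹ ≡ 31 (mod 50).

31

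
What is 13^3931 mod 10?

7

Last digits of 3^n: 3, 9, 7, 1 (period 4).
3931 mod 4 = 3, so the last digit matches 3^3 = 7.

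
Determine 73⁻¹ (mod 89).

50

73·50 = 3650 = 41·89 + 1, so 73⁻¹ ≡ 50 (mod 89).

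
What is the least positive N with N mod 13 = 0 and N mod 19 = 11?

182

x ≡ 0 (mod 13) gives x ∈ {0, 13, 26, 39, 52, 65, 78, 91, …}.
The first of these with x mod 19 = 11 is 182.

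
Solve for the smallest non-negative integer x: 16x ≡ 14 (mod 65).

The inverse of 16 mod 65 is 61 (since 16·61 = 976 ≡ 1).
Multiplying both sides by 61: x ≡ 61·14 = 854 ≡ 9 (mod 65).

9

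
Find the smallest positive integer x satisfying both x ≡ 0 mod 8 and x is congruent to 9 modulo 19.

104

Since 19·3 ≡ 1 (mod 8), take x = 9 + 19·((0−9)·3 mod 8) = 9 + 19·5 = 104.
Check: 104 mod 8 = 0, 104 mod 19 = 9.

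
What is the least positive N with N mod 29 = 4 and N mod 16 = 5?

149

x ≡ 5 (mod 16) gives x ∈ {5, 21, 37, 53, 69, 85, 101, 117, …}.
The first of these with x mod 29 = 4 is 149.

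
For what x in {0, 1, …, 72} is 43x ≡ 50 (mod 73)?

47

43⁻¹ ≡ 17 (mod 73) because 43·17 = 731 = 10·73 + 1.
So x ≡ 17·50 = 850 ≡ 47 (mod 73).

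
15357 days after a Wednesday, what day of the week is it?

Tuesday

15357 − 2193·7 = 6, so 15357 ≡ 6 (mod 7).
Wednesday + 6 days → Tuesday.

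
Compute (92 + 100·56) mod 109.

24

100·56 = 5600.
Dividing 5600 by 109 gives quotient 51 and remainder 41.
(92 + 41) mod 109 = 24.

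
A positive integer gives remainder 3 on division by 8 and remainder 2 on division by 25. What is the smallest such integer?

27

Since 25·1 ≡ 1 (mod 8), take x = 2 + 25·((3−2)·1 mod 8) = 2 + 25·1 = 27.
Check: 27 mod 8 = 3, 27 mod 25 = 2.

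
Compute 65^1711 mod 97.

86

Successive squares of 65 mod 97: 65^1≡65, 65^2≡54, 65^4≡6, 65^8≡36, 65^16≡35, 65^32≡61, 65^64≡35, 65^128≡61, 65^256≡35, 65^512≡61, 65^1024≡35.
1711 = 1 + 2 + 4 + 8 + 32 + 128 + 512 + 1024, so 65^1711 ≡ 65·54·6·36·61·61·61·35 ≡ 86 (mod 97).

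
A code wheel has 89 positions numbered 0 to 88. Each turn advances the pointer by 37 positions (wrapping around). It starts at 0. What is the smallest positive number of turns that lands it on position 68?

74

The inverse of 37 mod 89 is 77 (since 37·77 = 2849 ≡ 1).
So x ≡ 77·68 = 5236 ≡ 74 (mod 89).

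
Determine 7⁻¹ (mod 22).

19

22 = 3·7 + 1
7 = 7·1 + 0
Back-substituting gives 7·19 ≡ 1 (mod 22).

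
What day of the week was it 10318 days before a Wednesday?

10318 − 1474·7 = 0, so 10318 ≡ 0 (mod 7).
Wednesday − 0 days → Wednesday.

Wednesday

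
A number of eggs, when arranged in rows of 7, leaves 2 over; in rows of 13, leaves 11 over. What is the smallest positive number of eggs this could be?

x ≡ 2 (mod 7) gives x ∈ {2, 9, 16, 23, 30, 37}.
The first of these with x mod 13 = 11 is 37.

37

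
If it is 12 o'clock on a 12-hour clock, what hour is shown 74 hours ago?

74 = 6·12 + 2, so 74 mod 12 = 2.
12 − 2 → 10 on a 12-hour dial.

10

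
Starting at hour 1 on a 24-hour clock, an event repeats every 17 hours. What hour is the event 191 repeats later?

191·17 = 3247.
3247 mod 24 = 7 (since 135·24 = 3240).
(1 + 7) mod 24 = 8.

8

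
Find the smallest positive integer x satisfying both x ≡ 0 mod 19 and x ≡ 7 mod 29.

x ≡ 0 (mod 19) gives x ∈ {0, 19, 38, 57, 76, 95, 114, 133, …}.
The first of these with x mod 29 = 7 is 152.

152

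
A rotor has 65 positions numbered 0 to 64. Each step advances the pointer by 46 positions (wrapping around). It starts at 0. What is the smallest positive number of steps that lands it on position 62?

7

46⁻¹ ≡ 41 (mod 65) because 46·41 = 1886 = 29·65 + 1.
So x ≡ 41·62 = 2542 ≡ 7 (mod 65).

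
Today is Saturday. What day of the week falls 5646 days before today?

5646 = 806·7 + 4, so 5646 mod 7 = 4.
Saturday − 4 days → Tuesday.

Tuesday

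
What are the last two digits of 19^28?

41

Successive squares of 19 mod 100: 19^1≡19, 19^2≡61, 19^4≡21, 19^8≡41, 19^16≡81.
28 = 4 + 8 + 16, so 19^28 ≡ 21·41·81 ≡ 41 (mod 100).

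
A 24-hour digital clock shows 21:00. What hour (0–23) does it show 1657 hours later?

Dividing 1657 by 24 gives quotient 69 and remainder 1.
(21 + 1) mod 24 = 22.

22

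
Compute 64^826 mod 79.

8

By repeated squaring mod 79: 64^1≡64, 64^2≡67, 64^4≡65, 64^8≡38, 64^16≡22, 64^32≡10, 64^64≡21, 64^128≡46, 64^256≡62, 64^512≡52.
826 = 2 + 8 + 16 + 32 + 256 + 512, so 64^826 ≡ 67·38·22·10·62·52 ≡ 8 (mod 79).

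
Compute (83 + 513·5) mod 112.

72

513·5 = 2565.
2565 mod 112 = 101 (since 22·112 = 2464).
(83 + 101) mod 112 = 72.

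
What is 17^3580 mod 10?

1

Powers of 7 mod 10 repeat with period 4: 7, 9, 3, 1.
3580 leaves remainder 0 on division by 4, so 17^3580 ends in 1.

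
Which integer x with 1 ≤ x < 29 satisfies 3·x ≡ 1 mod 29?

29 = 9·3 + 2
3 = 1·2 + 1
2 = 2·1 + 0
Back-substituting gives 3·10 ≡ 1 (mod 29).

10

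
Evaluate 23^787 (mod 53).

30

Successive squares of 23 mod 53: 23^1≡23, 23^2≡52, 23^4≡1, 23^8≡1, 23^16≡1, 23^32≡1, 23^64≡1, 23^128≡1, 23^256≡1, 23^512≡1.
787 = 1 + 2 + 16 + 256 + 512, so 23^787 ≡ 23·52·1·1·1 ≡ 30 (mod 53).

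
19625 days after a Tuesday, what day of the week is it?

Saturday

19625 − 2803·7 = 4, so 19625 ≡ 4 (mod 7).
Tuesday + 4 days → Saturday.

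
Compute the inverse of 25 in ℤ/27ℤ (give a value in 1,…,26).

13

25·13 = 325 = 12·27 + 1, so 25⁻¹ ≡ 13 (mod 27).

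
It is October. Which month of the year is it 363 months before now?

July

363 − 30·12 = 3, so 363 ≡ 3 (mod 12).
October − 3 months → July.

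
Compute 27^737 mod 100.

By repeated squaring mod 100: 27^1≡27, 27^2≡29, 27^4≡41, 27^8≡81, 27^16≡61, 27^32≡21, 27^64≡41, 27^128≡81, 27^256≡61, 27^512≡21.
Since 737 = 1 + 32 + 64 + 128 + 512 in binary, 27^737 ≡ 27·21·41·81·21 ≡ 47 (mod 100).

47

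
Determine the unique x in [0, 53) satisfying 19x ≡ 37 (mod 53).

19⁻¹ ≡ 14 (mod 53) because 19·14 = 266 = 5·53 + 1.
So x ≡ 14·37 = 518 ≡ 41 (mod 53).

41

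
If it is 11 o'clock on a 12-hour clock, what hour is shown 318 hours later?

Dividing 318 by 12 gives quotient 26 and remainder 6.
11 + 6 → 5 on a 12-hour dial.

5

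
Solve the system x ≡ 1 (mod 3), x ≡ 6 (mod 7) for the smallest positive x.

13

x ≡ 1 (mod 3) gives x ∈ {1, 4, 7, 10, 13}.
The first of these with x mod 7 = 6 is 13.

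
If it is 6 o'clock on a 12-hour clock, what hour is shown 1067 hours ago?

7

Dividing 1067 by 12 gives quotient 88 and remainder 11.
6 − 11 → 7 on a 12-hour dial.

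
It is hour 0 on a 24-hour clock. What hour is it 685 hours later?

13

685 − 28·24 = 13, so 685 ≡ 13 (mod 24).
(0 + 13) mod 24 = 13.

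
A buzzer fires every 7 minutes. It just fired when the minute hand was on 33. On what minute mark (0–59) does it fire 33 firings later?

24

33·7 = 231.
231 mod 60 = 51 (since 3·60 = 180).
(33 + 51) mod 60 = 24.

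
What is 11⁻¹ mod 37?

37 = 3·11 + 4
11 = 2·4 + 3
4 = 1·3 + 1
3 = 3·1 + 0
Back-substituting gives 11·27 ≡ 1 (mod 37).

27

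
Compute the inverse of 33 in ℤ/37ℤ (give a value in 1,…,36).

9

33·9 = 297 = 8·37 + 1, so 33⁻¹ ≡ 9 (mod 37).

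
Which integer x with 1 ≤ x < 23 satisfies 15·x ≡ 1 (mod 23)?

15·20 = 300 = 13·23 + 1, so 15⁻¹ ≡ 20 (mod 23).

20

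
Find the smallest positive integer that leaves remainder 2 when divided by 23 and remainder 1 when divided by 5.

Since 5·14 ≡ 1 (mod 23), take x = 1 + 5·((2−1)·14 mod 23) = 1 + 5·14 = 71.
Check: 71 mod 23 = 2, 71 mod 5 = 1.

71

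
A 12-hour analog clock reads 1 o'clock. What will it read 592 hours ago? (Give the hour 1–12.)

592 − 49·12 = 4, so 592 ≡ 4 (mod 12).
1 − 4 → 9 on a 12-hour dial.

9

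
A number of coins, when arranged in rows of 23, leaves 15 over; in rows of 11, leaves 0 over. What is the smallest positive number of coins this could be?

176

x ≡ 0 (mod 11) gives x ∈ {0, 11, 22, 33, 44, 55, 66, 77, …}.
The first of these with x mod 23 = 15 is 176.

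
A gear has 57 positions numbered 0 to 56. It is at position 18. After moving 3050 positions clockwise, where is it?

3050 = 53·57 + 29, so 3050 mod 57 = 29.
(18 + 29) mod 57 = 47.

47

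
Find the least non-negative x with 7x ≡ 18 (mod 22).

The inverse of 7 mod 22 is 19 (since 7·19 = 133 ≡ 1).
Multiplying both sides by 19: x ≡ 19·18 = 342 ≡ 12 (mod 22).
Check: 7·12 = 84 = 3·22 + 18.

12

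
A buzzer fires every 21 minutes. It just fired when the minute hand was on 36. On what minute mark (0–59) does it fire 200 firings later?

200·21 = 4200.
4200 − 70·60 = 0, so 4200 ≡ 0 (mod 60).
(36 + 0) mod 60 = 36.

36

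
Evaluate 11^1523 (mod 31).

12

By repeated squaring mod 31: 11^1≡11, 11^2≡28, 11^4≡9, 11^8≡19, 11^16≡20, 11^32≡28, 11^64≡9, 11^128≡19, 11^256≡20, 11^512≡28, 11^1024≡9.
1523 = 1 + 2 + 16 + 32 + 64 + 128 + 256 + 1024, so 11^1523 ≡ 11·28·20·28·9·19·20·9 ≡ 12 (mod 31).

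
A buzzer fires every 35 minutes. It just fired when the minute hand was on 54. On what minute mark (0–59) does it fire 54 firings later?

54·35 = 1890.
1890 = 31·60 + 30, so 1890 mod 60 = 30.
(54 + 30) mod 60 = 24.

24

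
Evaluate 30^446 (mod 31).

Square-and-reduce mod 31: 30^1≡30, 30^2≡1, 30^4≡1, 30^8≡1, 30^16≡1, 30^32≡1, 30^64≡1, 30^128≡1, 30^256≡1.
446 = 2 + 4 + 8 + 16 + 32 + 128 + 256, so 30^446 ≡ 1·1·1·1·1·1·1 ≡ 1 (mod 31).

1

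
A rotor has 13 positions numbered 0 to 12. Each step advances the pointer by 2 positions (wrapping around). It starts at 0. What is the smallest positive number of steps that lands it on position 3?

2⁻¹ ≡ 7 (mod 13) because 2·7 = 14 = 1·13 + 1.
Multiplying both sides by 7: x ≡ 7·3 = 21 ≡ 8 (mod 13).

8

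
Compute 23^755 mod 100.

7

Successive squares of 23 mod 100: 23^1≡23, 23^2≡29, 23^4≡41, 23^8≡81, 23^16≡61, 23^32≡21, 23^64≡41, 23^128≡81, 23^256≡61, 23^512≡21.
Since 755 = 1 + 2 + 16 + 32 + 64 + 128 + 512 in binary, 23^755 ≡ 23·29·61·21·41·81·21 ≡ 7 (mod 100).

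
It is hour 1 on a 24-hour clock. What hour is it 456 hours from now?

1

Dividing 456 by 24 gives quotient 19 and remainder 0.
(1 + 0) mod 24 = 1.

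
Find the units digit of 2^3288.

The units digit of 2^n cycles with period 4: 2, 4, 8, 6, …
3288 mod 4 = 0, so the last digit matches 2^4 = 6.

6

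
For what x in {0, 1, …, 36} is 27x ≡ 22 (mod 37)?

The inverse of 27 mod 37 is 11 (since 27·11 = 297 ≡ 1).
Multiplying both sides by 11: x ≡ 11·22 = 242 ≡ 20 (mod 37).

20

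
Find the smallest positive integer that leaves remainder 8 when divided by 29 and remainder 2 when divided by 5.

37

x ≡ 2 (mod 5) gives x ∈ {2, 7, 12, 17, 22, 27, 32, 37}.
The first of these with x mod 29 = 8 is 37.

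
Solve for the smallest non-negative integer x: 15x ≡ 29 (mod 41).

32

The inverse of 15 mod 41 is 11 (since 15·11 = 165 ≡ 1).
So x ≡ 11·29 = 319 ≡ 32 (mod 41).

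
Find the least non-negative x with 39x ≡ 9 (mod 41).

16

The inverse of 39 mod 41 is 20 (since 39·20 = 780 ≡ 1).
Multiplying both sides by 20: x ≡ 20·9 = 180 ≡ 16 (mod 41).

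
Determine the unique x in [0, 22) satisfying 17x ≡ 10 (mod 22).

17⁻¹ ≡ 13 (mod 22) because 17·13 = 221 = 10·22 + 1.
Multiplying both sides by 13: x ≡ 13·10 = 130 ≡ 20 (mod 22).
Check: 17·20 = 340 = 15·22 + 10.

20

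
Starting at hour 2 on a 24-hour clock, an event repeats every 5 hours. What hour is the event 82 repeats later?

4

82·5 = 410.
410 = 17·24 + 2, so 410 mod 24 = 2.
(2 + 2) mod 24 = 4.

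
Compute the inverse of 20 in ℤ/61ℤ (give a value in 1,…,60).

58

20·58 = 1160 = 19·61 + 1, so 20⁻¹ ≡ 58 (mod 61).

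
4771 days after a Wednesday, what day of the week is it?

Sunday

4771 − 681·7 = 4, so 4771 ≡ 4 (mod 7).
Wednesday + 4 days → Sunday.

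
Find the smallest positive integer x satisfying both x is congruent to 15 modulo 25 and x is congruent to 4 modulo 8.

140

Since 8·22 ≡ 1 (mod 25), take x = 4 + 8·((15−4)·22 mod 25) = 4 + 8·17 = 140.
Check: 140 mod 25 = 15, 140 mod 8 = 4.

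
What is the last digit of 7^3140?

1

Powers of 7 mod 10 repeat with period 4: 7, 9, 3, 1.
3140 mod 4 = 0, so the last digit matches 7^4 = 1.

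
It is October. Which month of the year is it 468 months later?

October

468 − 39·12 = 0, so 468 ≡ 0 (mod 12).
October + 0 months → October.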